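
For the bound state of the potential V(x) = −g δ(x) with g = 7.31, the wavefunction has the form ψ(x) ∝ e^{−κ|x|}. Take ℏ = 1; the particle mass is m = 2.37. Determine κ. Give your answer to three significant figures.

κ = 17.3

Integrate −(ℏ²/2m)ψ'' − gδ(x)ψ = Eψ from −ε to +ε: the ψ'' term gives ψ'(0⁺) − ψ'(0⁻) and the δ term gives −(2mg/ℏ²)ψ(0).
With ψ ∝ e^{−κ|x|} this yields −2κ = −2mg/ℏ², so κ = mg/ℏ² = 17.32.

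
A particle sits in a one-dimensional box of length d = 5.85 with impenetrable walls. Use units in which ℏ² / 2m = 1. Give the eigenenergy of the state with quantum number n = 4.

E = 4.61

Requiring ψ(0) = ψ(d) = 0 quantises k = nπ/d, hence E_n = ℏ²k²/2m = n²π²ℏ²/(2md²).
E_4 = 4² × π² / (2 × 0.5 × 5.85²) = 4.614.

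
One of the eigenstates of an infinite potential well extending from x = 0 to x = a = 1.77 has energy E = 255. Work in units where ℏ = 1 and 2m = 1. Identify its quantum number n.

From E_n = n²π²ℏ²/(2ma²) invert to n = √(2ma²E)/(πℏ).
n = (1.77/π) × √(2 × 0.5 × 255) = 8.997 → n = 9.

n = 9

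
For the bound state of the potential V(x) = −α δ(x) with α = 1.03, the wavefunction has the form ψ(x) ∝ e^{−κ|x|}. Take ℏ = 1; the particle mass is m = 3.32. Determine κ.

κ = 3.42

Integrate −(ℏ²/2m)ψ'' − αδ(x)ψ = Eψ from −ε to +ε: the ψ'' term gives ψ'(0⁺) − ψ'(0⁻) and the δ term gives −(2mα/ℏ²)ψ(0).
With ψ ∝ e^{−κ|x|} this yields −2κ = −2mα/ℏ², so κ = mα/ℏ² = 3.420.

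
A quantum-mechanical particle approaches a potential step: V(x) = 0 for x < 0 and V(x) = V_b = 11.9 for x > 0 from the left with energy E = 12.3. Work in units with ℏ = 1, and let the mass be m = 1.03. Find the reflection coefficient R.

The wavenumbers are k₁ = √(2mE)/ℏ = 5.034 on the left and k₂ = √(2m(E − V_b))/ℏ = 0.9077 on the right.
Matching ψ and ψ′ at x = 0 gives r = (k₁ − k₂)/(k₁ + k₂), so R = r² = 0.4822 and T = 1 − R = 0.5178.

R = 0.482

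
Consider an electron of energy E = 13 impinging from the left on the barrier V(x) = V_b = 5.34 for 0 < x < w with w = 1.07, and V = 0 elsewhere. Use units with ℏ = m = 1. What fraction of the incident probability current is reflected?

R = 0.0509

Above the barrier the interior wavenumber is k₂ = √(2m(E − V_b))/ℏ = 3.914, giving phase k₂w = 4.188.
T = [1 + V_b² sin²(k₂w) / (4E(E − V_b))]⁻¹ = 1/1.054 = 0.949.
R = 1 − T = 0.0509.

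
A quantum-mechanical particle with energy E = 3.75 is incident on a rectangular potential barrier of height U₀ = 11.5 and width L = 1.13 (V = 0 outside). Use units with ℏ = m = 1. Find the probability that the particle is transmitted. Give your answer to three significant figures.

Since E < U₀ the interior solution is evanescent with decay constant κ = √(2m(U₀ − E))/ℏ = 3.937.
κL = 4.449, sinh(κL) = 42.76.
Matching ψ, ψ′ at both faces gives T = [1 + U₀² sinh²(κL) / (4E(U₀ − E))]⁻¹ = 1/2081 = 0.000481.

T = 0.000481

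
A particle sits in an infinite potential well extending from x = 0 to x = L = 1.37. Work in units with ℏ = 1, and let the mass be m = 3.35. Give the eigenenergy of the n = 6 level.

Requiring ψ(0) = ψ(L) = 0 quantises k = nπ/L, hence E_n = ℏ²k²/2m = n²π²ℏ²/(2mL²).
E_6 = 6² × π² / (2 × 3.35 × 1.37²) = 28.25.

E = 28.3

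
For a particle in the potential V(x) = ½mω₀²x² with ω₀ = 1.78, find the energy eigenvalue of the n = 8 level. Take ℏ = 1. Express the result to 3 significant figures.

E = 15.1

The oscillator eigenvalues are E_n = ℏω₀(n + ½), so E_8 = 1.78 × 8.5 = 15.13.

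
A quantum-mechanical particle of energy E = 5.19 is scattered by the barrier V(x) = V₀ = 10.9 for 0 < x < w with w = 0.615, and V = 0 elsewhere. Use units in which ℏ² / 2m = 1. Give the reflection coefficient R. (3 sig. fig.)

R = 0.809

E < V₀: inside the barrier ψ ∝ e^{±κx} with κ = √(2m(V₀ − E))/ℏ = 2.390.
κw = 1.470, sinh(κw) = 2.059.
Matching ψ, ψ′ at both faces gives T = [1 + V₀² sinh²(κw) / (4E(V₀ − E))]⁻¹ = 1/5.248 = 0.191.
R = 1 − T = 0.809.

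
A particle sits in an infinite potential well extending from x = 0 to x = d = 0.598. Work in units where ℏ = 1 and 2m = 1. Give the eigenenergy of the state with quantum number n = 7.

E = 1350

Requiring ψ(0) = ψ(d) = 0 quantises k = nπ/d, hence E_n = ℏ²k²/2m = n²π²ℏ²/(2md²).
E_7 = 7² × π² / (2 × 0.5 × 0.598²) = 1352.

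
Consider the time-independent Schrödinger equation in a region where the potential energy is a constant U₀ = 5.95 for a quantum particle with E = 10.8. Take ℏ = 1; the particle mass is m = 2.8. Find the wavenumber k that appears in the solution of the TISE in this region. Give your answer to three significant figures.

k = 5.21

With E > U₀ the solution is oscillatory, ψ ∝ e^{±ikx} with k = √(2m(E − U₀))/ℏ.
k = √(2 × 2.8 × 4.85) = 5.212.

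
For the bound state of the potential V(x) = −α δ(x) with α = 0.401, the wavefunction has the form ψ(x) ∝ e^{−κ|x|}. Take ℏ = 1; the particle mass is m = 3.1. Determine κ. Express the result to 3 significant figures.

Integrate −(ℏ²/2m)ψ'' − αδ(x)ψ = Eψ from −ε to +ε: the ψ'' term gives ψ'(0⁺) − ψ'(0⁻) and the δ term gives −(2mα/ℏ²)ψ(0).
With ψ ∝ e^{−κ|x|} this yields −2κ = −2mα/ℏ², so κ = mα/ℏ² = 1.243.

κ = 1.24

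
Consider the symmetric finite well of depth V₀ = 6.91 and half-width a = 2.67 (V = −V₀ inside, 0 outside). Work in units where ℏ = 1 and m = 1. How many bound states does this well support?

N = 7

The dimensionless depth is z₀ = a√(2mV₀)/ℏ = 2.67 × √(13.82) = 9.926.
A new bound state (alternating even/odd) appears each time z₀ passes a multiple of π/2, so N = ⌊2z₀/π⌋ + 1 = ⌊6.319⌋ + 1 = 7.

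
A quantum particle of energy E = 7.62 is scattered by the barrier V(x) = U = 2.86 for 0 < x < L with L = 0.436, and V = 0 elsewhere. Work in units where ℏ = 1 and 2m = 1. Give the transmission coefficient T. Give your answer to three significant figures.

T = 0.964

Above the barrier the interior wavenumber is k₂ = √(2m(E − U))/ℏ = 2.182, giving phase k₂L = 0.9512.
T = [1 + U² sin²(k₂L) / (4E(E − U))]⁻¹ = 1/1.037 = 0.964.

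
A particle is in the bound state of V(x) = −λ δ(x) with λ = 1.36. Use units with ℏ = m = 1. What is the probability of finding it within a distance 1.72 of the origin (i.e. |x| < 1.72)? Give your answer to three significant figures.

The normalised bound state is ψ = √κ e^{−κ|x|} with κ = mλ/ℏ² = 1.360.
P(|x| < d) = ∫_{−d}^{d} κ e^{−2κ|x|} dx = 1 − e^{−2κd} = 1 − e^{−4.678} = 0.9907.

P = 0.991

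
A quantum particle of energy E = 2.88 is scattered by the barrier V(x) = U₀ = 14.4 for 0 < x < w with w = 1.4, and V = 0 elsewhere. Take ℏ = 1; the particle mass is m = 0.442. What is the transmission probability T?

T = 0.000337

Since E < U₀ the interior solution is evanescent with decay constant κ = √(2m(U₀ − E))/ℏ = 3.191.
κw = 4.468, sinh(κw) = 43.57.
The exact tunnelling result is T⁻¹ = 1 + U₀² sinh²(κw) / [4E(U₀ − E)] = 2967, so T = 0.000337.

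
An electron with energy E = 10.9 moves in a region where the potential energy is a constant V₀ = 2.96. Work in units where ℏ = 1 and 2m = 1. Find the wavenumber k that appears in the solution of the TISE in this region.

With E > V₀ the solution is oscillatory, ψ ∝ e^{±ikx} with k = √(2m(E − V₀))/ℏ.
k = √(2 × 0.5 × 7.94) = 2.818.

k = 2.82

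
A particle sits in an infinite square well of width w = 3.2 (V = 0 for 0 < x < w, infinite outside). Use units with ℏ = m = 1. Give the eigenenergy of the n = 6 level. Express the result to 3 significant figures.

E = 17.3

Requiring ψ(0) = ψ(w) = 0 quantises k = nπ/w, hence E_n = ℏ²k²/2m = n²π²ℏ²/(2mw²).
E_6 = 6² × π² / (2 × 1 × 3.2²) = 17.35.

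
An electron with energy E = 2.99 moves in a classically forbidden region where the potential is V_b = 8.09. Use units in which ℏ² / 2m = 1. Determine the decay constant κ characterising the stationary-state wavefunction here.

Since E < V_b the TISE in this region is ψ'' = κ²ψ with κ = √(2m(V_b − E))/ℏ.
κ = √(2 × 0.5 × 5.1) = 2.258.

κ = 2.26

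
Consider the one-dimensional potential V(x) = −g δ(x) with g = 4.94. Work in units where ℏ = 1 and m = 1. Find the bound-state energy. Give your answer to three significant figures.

E = -12.2

For x ≠ 0 the bound state is ψ ∝ e^{−κ|x|}; integrating the TISE across the delta gives the cusp condition 2κ = 2mg/ℏ², so κ = 4.940.
Then E = −ℏ²κ²/(2m) = −mg²/(2ℏ²) = -12.20.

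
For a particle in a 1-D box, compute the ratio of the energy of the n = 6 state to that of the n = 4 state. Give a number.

2.25

Since E_n ∝ n², the ratio is (6/4)² = 2.25.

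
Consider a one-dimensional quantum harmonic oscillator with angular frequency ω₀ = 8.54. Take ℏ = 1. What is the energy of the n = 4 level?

Using E_n = (n + ½)ℏω₀: E_4 = 4.5 × 8.54 = 38.43.

E = 38.4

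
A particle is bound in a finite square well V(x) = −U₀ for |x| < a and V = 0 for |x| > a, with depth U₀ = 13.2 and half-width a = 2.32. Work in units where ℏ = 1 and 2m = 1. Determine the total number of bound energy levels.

The dimensionless depth is z₀ = a√(2mU₀)/ℏ = 2.32 × √(13.20) = 8.429.
The even/odd transcendental equations gain one root per π/2 in z₀, giving N = 1 + ⌊2z₀/π⌋ = 1 + ⌊5.366⌋ = 6.

N = 6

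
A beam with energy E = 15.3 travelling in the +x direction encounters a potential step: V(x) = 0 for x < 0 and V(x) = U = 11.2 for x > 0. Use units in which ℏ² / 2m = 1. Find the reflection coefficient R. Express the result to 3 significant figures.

On each side the TISE gives plane waves with k = √(2m(E − V))/ℏ: k₁ = √(2·½·15.3) = 3.912, k₂ = √(2·½·4.1) = 2.025.
Continuity of ψ and ψ′ at the step yields the reflection amplitude r = (k₁ − k₂)/(k₁ + k₂) = 0.3178; thus R = |r|² = 0.1010, T = 0.8990.

R = 0.101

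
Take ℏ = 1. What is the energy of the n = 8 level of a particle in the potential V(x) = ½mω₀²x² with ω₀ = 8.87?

E = 75.4

The oscillator eigenvalues are E_n = ℏω₀(n + ½), so E_8 = 8.87 × 8.5 = 75.40.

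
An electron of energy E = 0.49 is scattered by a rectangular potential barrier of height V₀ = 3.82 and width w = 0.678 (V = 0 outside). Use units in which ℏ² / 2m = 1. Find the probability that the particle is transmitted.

Since E < V₀ the interior solution is evanescent with decay constant κ = √(2m(V₀ − E))/ℏ = 1.825.
κw = 1.237, sinh(κw) = 1.578.
The exact tunnelling result is T⁻¹ = 1 + V₀² sinh²(κw) / [4E(V₀ − E)] = 6.567, so T = 0.152.

T = 0.152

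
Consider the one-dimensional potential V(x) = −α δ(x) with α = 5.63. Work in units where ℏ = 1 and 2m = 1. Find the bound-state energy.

E = -7.92

The bound state is ψ(x) = √κ e^{−κ|x|}. The derivative jump ψ'(0⁺) − ψ'(0⁻) = −(2mα/ℏ²)ψ(0) fixes κ = mα/ℏ² = 2.815.
Then E = −ℏ²κ²/(2m) = −mα²/(2ℏ²) = -7.924.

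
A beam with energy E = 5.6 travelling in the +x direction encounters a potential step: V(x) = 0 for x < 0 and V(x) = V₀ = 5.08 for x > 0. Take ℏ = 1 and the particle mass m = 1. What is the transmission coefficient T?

T = 0.716

On each side the TISE gives plane waves with k = √(2m(E − V))/ℏ: k₁ = √(2·1·5.6) = 3.347, k₂ = √(2·1·0.52) = 1.020.
Continuity of ψ and ψ′ at the step yields the reflection amplitude r = (k₁ − k₂)/(k₁ + k₂) = 0.5329; thus R = |r|² = 0.2840, T = 0.7160.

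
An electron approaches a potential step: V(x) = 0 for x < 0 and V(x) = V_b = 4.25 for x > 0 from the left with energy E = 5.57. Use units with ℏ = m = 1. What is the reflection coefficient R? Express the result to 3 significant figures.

The wavenumbers are k₁ = √(2mE)/ℏ = 3.338 on the left and k₂ = √(2m(E − V_b))/ℏ = 1.625 on the right.
Matching ψ and ψ′ at x = 0 gives r = (k₁ − k₂)/(k₁ + k₂), so R = r² = 0.1191 and T = 1 − R = 0.8809.

R = 0.119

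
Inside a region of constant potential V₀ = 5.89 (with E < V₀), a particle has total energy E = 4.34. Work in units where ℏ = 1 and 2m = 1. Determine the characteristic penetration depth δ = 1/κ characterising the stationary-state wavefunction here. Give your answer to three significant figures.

δ = 0.803

Since E < V₀ the TISE in this region is ψ'' = κ²ψ with κ = √(2m(V₀ − E))/ℏ.
κ = √(2 × 0.5 × 1.55) = 1.245. The penetration depth is δ = 1/κ = 0.803.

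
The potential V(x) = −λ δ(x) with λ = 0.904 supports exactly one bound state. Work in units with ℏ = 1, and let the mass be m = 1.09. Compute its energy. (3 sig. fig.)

For x ≠ 0 the bound state is ψ ∝ e^{−κ|x|}; integrating the TISE across the delta gives the cusp condition 2κ = 2mλ/ℏ², so κ = 0.9854.
Then E = −ℏ²κ²/(2m) = −mλ²/(2ℏ²) = -0.4454.

E = -0.445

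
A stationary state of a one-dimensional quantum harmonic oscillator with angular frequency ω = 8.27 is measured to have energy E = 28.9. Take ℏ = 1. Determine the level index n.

E_n = ℏω(n + ½) ⇒ n = E/(ℏω) − ½ = 28.9/8.27 − 0.5 = 2.995 → n = 3.

n = 3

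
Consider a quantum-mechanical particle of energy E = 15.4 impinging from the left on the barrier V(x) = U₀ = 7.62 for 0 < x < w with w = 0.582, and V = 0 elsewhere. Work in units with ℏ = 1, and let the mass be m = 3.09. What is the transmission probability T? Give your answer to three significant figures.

T = 0.931

Above the barrier the interior wavenumber is k₂ = √(2m(E − U₀))/ℏ = 6.934, giving phase k₂w = 4.036.
T = [1 + U₀² sin²(k₂w) / (4E(E − U₀))]⁻¹ = 1/1.074 = 0.931.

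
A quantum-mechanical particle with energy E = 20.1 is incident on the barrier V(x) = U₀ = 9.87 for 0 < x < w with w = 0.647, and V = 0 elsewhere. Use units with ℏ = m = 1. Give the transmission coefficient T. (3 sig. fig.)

E > U₀: inside the barrier k₂ = √(2m(E − U₀))/ℏ = 4.523, k₂w = 2.927.
Matching at both interfaces gives T⁻¹ = 1 + U₀² sin²(k₂w) / [4E(E − U₀)] = 1.005, hence T = 0.995.

T = 0.995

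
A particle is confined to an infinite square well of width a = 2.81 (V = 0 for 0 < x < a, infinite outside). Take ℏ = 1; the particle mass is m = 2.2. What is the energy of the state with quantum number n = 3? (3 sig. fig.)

E = 2.56

Requiring ψ(0) = ψ(a) = 0 quantises k = nπ/a, hence E_n = ℏ²k²/2m = n²π²ℏ²/(2ma²).
E_3 = 3² × π² / (2 × 2.2 × 2.81²) = 2.557.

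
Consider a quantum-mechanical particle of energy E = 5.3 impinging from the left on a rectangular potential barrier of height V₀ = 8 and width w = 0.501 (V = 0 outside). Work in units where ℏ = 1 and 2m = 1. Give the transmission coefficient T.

T = 0.514

Since E < V₀ the interior solution is evanescent with decay constant κ = √(2m(V₀ − E))/ℏ = 1.643.
κw = 0.8232, sinh(κw) = 0.9194.
Matching ψ, ψ′ at both faces gives T = [1 + V₀² sinh²(κw) / (4E(V₀ − E))]⁻¹ = 1/1.945 = 0.514.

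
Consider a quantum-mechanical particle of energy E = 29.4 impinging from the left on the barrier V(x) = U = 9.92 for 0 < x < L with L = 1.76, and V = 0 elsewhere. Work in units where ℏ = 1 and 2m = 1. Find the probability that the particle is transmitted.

T = 0.959

E > U: inside the barrier k₂ = √(2m(E − U))/ℏ = 4.414, k₂L = 7.768.
T = [1 + U² sin²(k₂L) / (4E(E − U))]⁻¹ = 1/1.043 = 0.959.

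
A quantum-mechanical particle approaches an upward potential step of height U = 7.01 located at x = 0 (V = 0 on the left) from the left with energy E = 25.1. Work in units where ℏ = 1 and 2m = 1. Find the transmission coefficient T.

On each side the TISE gives plane waves with k = √(2m(E − V))/ℏ: k₁ = √(2·½·25.1) = 5.010, k₂ = √(2·½·18.09) = 4.253.
Matching ψ and ψ′ at x = 0 gives r = (k₁ − k₂)/(k₁ + k₂), so R = r² = 0.006674 and T = 1 − R = 0.9933.

T = 0.993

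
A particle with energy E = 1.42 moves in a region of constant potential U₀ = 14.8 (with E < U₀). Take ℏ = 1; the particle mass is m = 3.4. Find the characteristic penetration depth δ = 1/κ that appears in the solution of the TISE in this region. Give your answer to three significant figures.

Since E < U₀ the TISE in this region is ψ'' = κ²ψ with κ = √(2m(U₀ − E))/ℏ.
κ = √(2 × 3.4 × 13.38) = 9.539. The penetration depth is δ = 1/κ = 0.105.

δ = 0.105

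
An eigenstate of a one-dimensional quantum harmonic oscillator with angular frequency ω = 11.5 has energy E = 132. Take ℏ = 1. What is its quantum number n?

E_n = ℏω(n + ½) ⇒ n = E/(ℏω) − ½ = 132/11.5 − 0.5 = 10.978 → n = 11.

n = 11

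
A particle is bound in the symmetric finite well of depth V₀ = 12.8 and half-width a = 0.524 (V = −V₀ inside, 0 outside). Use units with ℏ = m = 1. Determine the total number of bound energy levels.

The dimensionless depth is z₀ = a√(2mV₀)/ℏ = 0.524 × √(25.60) = 2.651.
The even/odd transcendental equations gain one root per π/2 in z₀, giving N = 1 + ⌊2z₀/π⌋ = 1 + ⌊1.688⌋ = 2.

N = 2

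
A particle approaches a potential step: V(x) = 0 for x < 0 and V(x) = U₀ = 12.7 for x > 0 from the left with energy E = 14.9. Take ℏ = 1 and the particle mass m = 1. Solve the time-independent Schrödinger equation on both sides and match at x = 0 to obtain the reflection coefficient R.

The wavenumbers are k₁ = √(2mE)/ℏ = 5.459 on the left and k₂ = √(2m(E − U₀))/ℏ = 2.098 on the right.
Matching ψ and ψ′ at x = 0 gives r = (k₁ − k₂)/(k₁ + k₂), so R = r² = 0.1979 and T = 1 − R = 0.8021.

R = 0.198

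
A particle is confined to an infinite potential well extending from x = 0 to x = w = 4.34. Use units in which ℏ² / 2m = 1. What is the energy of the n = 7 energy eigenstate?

E = 25.7

The infinite-well eigenfunctions ψ_n = √(2/w) sin(nπx/w) vanish at both walls, giving E_n = n²π²ℏ²/(2mw²).
E_7 = 7² × π² / (2 × 0.5 × 4.34²) = 25.68.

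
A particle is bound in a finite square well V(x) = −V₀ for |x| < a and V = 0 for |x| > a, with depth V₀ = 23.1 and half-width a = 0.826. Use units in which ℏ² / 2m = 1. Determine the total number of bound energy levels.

N = 3

The dimensionless depth is z₀ = a√(2mV₀)/ℏ = 0.826 × √(23.10) = 3.970.
The even/odd transcendental equations gain one root per π/2 in z₀, giving N = 1 + ⌊2z₀/π⌋ = 1 + ⌊2.527⌋ = 3.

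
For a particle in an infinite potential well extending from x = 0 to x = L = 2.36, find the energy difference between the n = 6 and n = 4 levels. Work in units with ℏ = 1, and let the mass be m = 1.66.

E_n = n²π²ℏ²/(2mL²), so ΔE = (6² − 4²) π²ℏ²/(2mL²).
ΔE = 20 × π² / (2 × 1.66 × 2.36²) = 10.67.

ΔE = 10.7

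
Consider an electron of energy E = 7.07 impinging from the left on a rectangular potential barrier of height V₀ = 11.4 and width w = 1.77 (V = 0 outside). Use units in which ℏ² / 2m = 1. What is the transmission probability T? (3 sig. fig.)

Since E < V₀ the interior solution is evanescent with decay constant κ = √(2m(V₀ − E))/ℏ = 2.081.
κw = 3.683, sinh(κw) = 19.87.
Matching ψ, ψ′ at both faces gives T = [1 + V₀² sinh²(κw) / (4E(V₀ − E))]⁻¹ = 1/420.1 = 0.00238.

T = 0.00238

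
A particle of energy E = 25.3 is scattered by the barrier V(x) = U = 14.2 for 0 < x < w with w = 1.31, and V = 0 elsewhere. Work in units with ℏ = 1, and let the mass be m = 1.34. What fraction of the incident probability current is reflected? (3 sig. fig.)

E > U: inside the barrier k₂ = √(2m(E − U))/ℏ = 5.454, k₂w = 7.145.
T = [1 + U² sin²(k₂w) / (4E(E − U))]⁻¹ = 1/1.103 = 0.906.
R = 1 − T = 0.0937.

R = 0.0937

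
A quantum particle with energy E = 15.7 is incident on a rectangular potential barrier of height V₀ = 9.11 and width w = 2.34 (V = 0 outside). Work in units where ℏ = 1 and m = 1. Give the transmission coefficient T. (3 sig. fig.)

Above the barrier the interior wavenumber is k₂ = √(2m(E − V₀))/ℏ = 3.630, giving phase k₂w = 8.495.
Matching at both interfaces gives T⁻¹ = 1 + V₀² sin²(k₂w) / [4E(E − V₀)] = 1.129, hence T = 0.886.

T = 0.886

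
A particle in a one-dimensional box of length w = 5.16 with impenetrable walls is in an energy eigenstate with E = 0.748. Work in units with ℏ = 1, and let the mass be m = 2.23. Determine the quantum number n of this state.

n = 3

For an infinite well E_n = n²π²ℏ²/(2mw²), so n = (w/πℏ)√(2mE).
n = (5.16/π) × √(2 × 2.23 × 0.748) = 3.000 → n = 3.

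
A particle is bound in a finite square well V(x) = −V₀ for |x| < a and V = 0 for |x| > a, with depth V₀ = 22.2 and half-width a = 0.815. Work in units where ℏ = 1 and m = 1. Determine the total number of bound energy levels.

The dimensionless depth is z₀ = a√(2mV₀)/ℏ = 0.815 × √(44.40) = 5.431.
A new bound state (alternating even/odd) appears each time z₀ passes a multiple of π/2, so N = ⌊2z₀/π⌋ + 1 = ⌊3.457⌋ + 1 = 4.

N = 4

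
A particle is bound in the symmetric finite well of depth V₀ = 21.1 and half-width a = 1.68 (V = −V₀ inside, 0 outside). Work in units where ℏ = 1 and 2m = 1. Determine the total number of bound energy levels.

The dimensionless depth is z₀ = a√(2mV₀)/ℏ = 1.68 × √(21.10) = 7.717.
A new bound state (alternating even/odd) appears each time z₀ passes a multiple of π/2, so N = ⌊2z₀/π⌋ + 1 = ⌊4.913⌋ + 1 = 5.

N = 5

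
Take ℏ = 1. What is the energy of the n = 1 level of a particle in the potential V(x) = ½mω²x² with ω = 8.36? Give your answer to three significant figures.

E = 12.5

Using E_n = (n + ½)ℏω: E_1 = 1.5 × 8.36 = 12.54.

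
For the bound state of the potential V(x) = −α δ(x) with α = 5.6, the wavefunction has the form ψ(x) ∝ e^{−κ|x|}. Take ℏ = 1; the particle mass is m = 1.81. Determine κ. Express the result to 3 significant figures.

Integrate −(ℏ²/2m)ψ'' − αδ(x)ψ = Eψ from −ε to +ε: the ψ'' term gives ψ'(0⁺) − ψ'(0⁻) and the δ term gives −(2mα/ℏ²)ψ(0).
With ψ ∝ e^{−κ|x|} this yields −2κ = −2mα/ℏ², so κ = mα/ℏ² = 10.14.

κ = 10.1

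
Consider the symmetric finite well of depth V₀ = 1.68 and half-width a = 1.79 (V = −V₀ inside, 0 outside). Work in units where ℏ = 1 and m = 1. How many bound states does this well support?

The dimensionless depth is z₀ = a√(2mV₀)/ℏ = 1.79 × √(3.360) = 3.281.
The even/odd transcendental equations gain one root per π/2 in z₀, giving N = 1 + ⌊2z₀/π⌋ = 1 + ⌊2.089⌋ = 3.

N = 3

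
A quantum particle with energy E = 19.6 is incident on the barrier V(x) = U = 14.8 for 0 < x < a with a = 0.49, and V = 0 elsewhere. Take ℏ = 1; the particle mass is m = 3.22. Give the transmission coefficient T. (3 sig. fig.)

E > U: inside the barrier k₂ = √(2m(E − U))/ℏ = 5.560, k₂a = 2.724.
T = [1 + U² sin²(k₂a) / (4E(E − U))]⁻¹ = 1/1.096 = 0.913.

T = 0.913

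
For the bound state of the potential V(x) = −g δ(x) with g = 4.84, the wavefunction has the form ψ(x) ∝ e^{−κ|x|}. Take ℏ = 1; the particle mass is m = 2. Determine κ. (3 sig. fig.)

κ = 9.68

Integrate −(ℏ²/2m)ψ'' − gδ(x)ψ = Eψ from −ε to +ε: the ψ'' term gives ψ'(0⁺) − ψ'(0⁻) and the δ term gives −(2mg/ℏ²)ψ(0).
With ψ ∝ e^{−κ|x|} this yields −2κ = −2mg/ℏ², so κ = mg/ℏ² = 9.680.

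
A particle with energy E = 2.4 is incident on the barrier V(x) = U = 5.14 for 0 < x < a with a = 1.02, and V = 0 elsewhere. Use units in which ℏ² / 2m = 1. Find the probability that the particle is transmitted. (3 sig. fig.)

Since E < U the interior solution is evanescent with decay constant κ = √(2m(U − E))/ℏ = 1.655.
κa = 1.688, sinh(κa) = 2.613.
Matching ψ, ψ′ at both faces gives T = [1 + U² sinh²(κa) / (4E(U − E))]⁻¹ = 1/7.858 = 0.127.

T = 0.127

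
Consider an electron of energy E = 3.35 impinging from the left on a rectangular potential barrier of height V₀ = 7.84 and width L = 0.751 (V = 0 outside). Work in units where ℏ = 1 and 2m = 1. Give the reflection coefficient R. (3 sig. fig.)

R = 0.850

Since E < V₀ the interior solution is evanescent with decay constant κ = √(2m(V₀ − E))/ℏ = 2.119.
κL = 1.591, sinh(κL) = 2.353.
Matching ψ, ψ′ at both faces gives T = [1 + V₀² sinh²(κL) / (4E(V₀ − E))]⁻¹ = 1/6.658 = 0.150.
R = 1 − T = 0.850.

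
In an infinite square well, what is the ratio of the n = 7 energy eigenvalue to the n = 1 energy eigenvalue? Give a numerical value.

49

Since E_n ∝ n², the ratio is (7/1)² = 49.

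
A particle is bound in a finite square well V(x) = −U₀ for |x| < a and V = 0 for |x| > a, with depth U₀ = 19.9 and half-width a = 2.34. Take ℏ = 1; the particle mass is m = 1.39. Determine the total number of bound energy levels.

Define the well-strength parameter z₀ = (a/ℏ)√(2mU₀) = 2.34 × √(2·1.39·19.9) = 17.40.
The even/odd transcendental equations gain one root per π/2 in z₀, giving N = 1 + ⌊2z₀/π⌋ = 1 + ⌊11.08⌋ = 12.

N = 12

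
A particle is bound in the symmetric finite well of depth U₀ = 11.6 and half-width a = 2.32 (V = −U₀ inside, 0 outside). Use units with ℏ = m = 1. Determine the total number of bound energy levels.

Define the well-strength parameter z₀ = (a/ℏ)√(2mU₀) = 2.32 × √(2·1·11.6) = 11.17.
A new bound state (alternating even/odd) appears each time z₀ passes a multiple of π/2, so N = ⌊2z₀/π⌋ + 1 = ⌊7.114⌋ + 1 = 8.

N = 8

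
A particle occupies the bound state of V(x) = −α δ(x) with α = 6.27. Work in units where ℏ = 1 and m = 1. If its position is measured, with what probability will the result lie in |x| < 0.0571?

P = 0.511

The normalised bound state is ψ = √κ e^{−κ|x|} with κ = mα/ℏ² = 6.270.
P(|x| < d) = ∫_{−d}^{d} κ e^{−2κ|x|} dx = 1 − e^{−2κd} = 1 − e^{−0.7160} = 0.5113.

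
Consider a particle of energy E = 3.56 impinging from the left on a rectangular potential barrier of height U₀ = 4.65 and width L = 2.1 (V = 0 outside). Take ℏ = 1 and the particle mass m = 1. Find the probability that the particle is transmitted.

Since E < U₀ the interior solution is evanescent with decay constant κ = √(2m(U₀ − E))/ℏ = 1.476.
κL = 3.101, sinh(κL) = 11.08.
Matching ψ, ψ′ at both faces gives T = [1 + U₀² sinh²(κL) / (4E(U₀ − E))]⁻¹ = 1/172.1 = 0.00581.

T = 0.00581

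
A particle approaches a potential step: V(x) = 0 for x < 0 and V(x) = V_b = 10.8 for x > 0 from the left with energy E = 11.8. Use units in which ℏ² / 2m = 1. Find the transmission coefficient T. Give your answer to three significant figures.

T = 0.699

The wavenumbers are k₁ = √(2mE)/ℏ = 3.435 on the left and k₂ = √(2m(E − V_b))/ℏ = 1.000 on the right.
Matching ψ and ψ′ at x = 0 gives r = (k₁ − k₂)/(k₁ + k₂), so R = r² = 0.3015 and T = 1 − R = 0.6985.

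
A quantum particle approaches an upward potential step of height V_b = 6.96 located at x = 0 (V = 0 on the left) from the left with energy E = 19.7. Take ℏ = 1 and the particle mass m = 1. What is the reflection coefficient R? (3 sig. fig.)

R = 0.0118

On each side the TISE gives plane waves with k = √(2m(E − V))/ℏ: k₁ = √(2·1·19.7) = 6.277, k₂ = √(2·1·12.74) = 5.048.
Matching ψ and ψ′ at x = 0 gives r = (k₁ − k₂)/(k₁ + k₂), so R = r² = 0.01178 and T = 1 − R = 0.9882.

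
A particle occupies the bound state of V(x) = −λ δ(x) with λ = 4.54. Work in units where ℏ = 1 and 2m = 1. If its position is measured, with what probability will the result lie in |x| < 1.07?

P = 0.992

The normalised bound state is ψ = √κ e^{−κ|x|} with κ = mλ/ℏ² = 2.270.
P(|x| < d) = ∫_{−d}^{d} κ e^{−2κ|x|} dx = 1 − e^{−2κd} = 1 − e^{−4.858} = 0.9922.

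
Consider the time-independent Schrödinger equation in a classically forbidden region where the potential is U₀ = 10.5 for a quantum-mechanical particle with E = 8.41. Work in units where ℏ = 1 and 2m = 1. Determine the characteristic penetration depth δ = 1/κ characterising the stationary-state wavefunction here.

δ = 0.692

Since E < U₀ the TISE in this region is ψ'' = κ²ψ with κ = √(2m(U₀ − E))/ℏ.
κ = √(2 × 0.5 × 2.09) = 1.446. The penetration depth is δ = 1/κ = 0.692.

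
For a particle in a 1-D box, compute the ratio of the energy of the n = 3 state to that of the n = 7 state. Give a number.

E_n = n²π²ℏ²/(2mL²) so the ratio is n₂²/n₁² = 9/49 = 0.183673.

0.183673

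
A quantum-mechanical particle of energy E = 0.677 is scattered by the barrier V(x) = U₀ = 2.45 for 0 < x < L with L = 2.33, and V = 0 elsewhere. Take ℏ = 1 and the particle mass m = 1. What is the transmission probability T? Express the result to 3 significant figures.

Since E < U₀ the interior solution is evanescent with decay constant κ = √(2m(U₀ − E))/ℏ = 1.883.
κL = 4.388, sinh(κL) = 40.22.
The exact tunnelling result is T⁻¹ = 1 + U₀² sinh²(κL) / [4E(U₀ − E)] = 2023, so T = 0.000494.

T = 0.000494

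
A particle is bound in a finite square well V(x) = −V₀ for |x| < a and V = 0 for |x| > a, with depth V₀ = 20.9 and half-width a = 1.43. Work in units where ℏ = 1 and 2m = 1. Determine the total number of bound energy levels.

N = 5

Define the well-strength parameter z₀ = (a/ℏ)√(2mV₀) = 1.43 × √(2·0.5·20.9) = 6.537.
The even/odd transcendental equations gain one root per π/2 in z₀, giving N = 1 + ⌊2z₀/π⌋ = 1 + ⌊4.162⌋ = 5.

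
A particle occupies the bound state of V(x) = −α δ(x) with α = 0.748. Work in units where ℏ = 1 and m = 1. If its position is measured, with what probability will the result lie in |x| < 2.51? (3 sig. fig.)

The normalised bound state is ψ = √κ e^{−κ|x|} with κ = mα/ℏ² = 0.7480.
P(|x| < d) = ∫_{−d}^{d} κ e^{−2κ|x|} dx = 1 − e^{−2κd} = 1 − e^{−3.755} = 0.9766.

P = 0.977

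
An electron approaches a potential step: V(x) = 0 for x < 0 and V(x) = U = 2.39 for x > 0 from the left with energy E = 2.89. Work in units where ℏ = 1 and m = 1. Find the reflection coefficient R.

R = 0.170

On each side the TISE gives plane waves with k = √(2m(E − V))/ℏ: k₁ = √(2·1·2.89) = 2.404, k₂ = √(2·1·0.5) = 1.000.
Continuity of ψ and ψ′ at the step yields the reflection amplitude r = (k₁ − k₂)/(k₁ + k₂) = 0.4125; thus R = |r|² = 0.1701, T = 0.8299.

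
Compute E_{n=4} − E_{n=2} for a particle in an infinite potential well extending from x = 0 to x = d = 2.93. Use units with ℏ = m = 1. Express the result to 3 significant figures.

E_n = n²π²ℏ²/(2md²), so ΔE = (4² − 2²) π²ℏ²/(2md²).
ΔE = 12 × π² / (2 × 1 × 2.93²) = 6.898.

ΔE = 6.90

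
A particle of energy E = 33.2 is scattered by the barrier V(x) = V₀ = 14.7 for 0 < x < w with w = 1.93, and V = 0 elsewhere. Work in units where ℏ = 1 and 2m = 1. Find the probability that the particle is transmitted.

T = 0.933

E > V₀: inside the barrier k₂ = √(2m(E − V₀))/ℏ = 4.301, k₂w = 8.301.
T = [1 + V₀² sin²(k₂w) / (4E(E − V₀))]⁻¹ = 1/1.072 = 0.933.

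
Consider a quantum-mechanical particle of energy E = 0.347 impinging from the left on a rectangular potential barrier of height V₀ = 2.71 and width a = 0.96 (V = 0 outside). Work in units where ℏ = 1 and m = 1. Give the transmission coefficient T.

E < V₀: inside the barrier ψ ∝ e^{±κx} with κ = √(2m(V₀ − E))/ℏ = 2.174.
κa = 2.087, sinh(κa) = 3.968.
Matching ψ, ψ′ at both faces gives T = [1 + V₀² sinh²(κa) / (4E(V₀ − E))]⁻¹ = 1/36.26 = 0.0276.

T = 0.0276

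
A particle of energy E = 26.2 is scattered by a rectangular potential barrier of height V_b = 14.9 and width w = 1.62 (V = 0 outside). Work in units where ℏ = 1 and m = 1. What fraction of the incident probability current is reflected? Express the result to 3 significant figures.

R = 0.155

Above the barrier the interior wavenumber is k₂ = √(2m(E − V_b))/ℏ = 4.754, giving phase k₂w = 7.701.
T = [1 + V_b² sin²(k₂w) / (4E(E − V_b))]⁻¹ = 1/1.183 = 0.845.
R = 1 − T = 0.155.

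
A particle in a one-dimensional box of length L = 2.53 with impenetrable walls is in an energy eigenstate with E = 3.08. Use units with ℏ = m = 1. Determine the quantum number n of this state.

For an infinite well E_n = n²π²ℏ²/(2mL²), so n = (L/πℏ)√(2mE).
n = (2.53/π) × √(2 × 1 × 3.08) = 1.999 → n = 2.

n = 2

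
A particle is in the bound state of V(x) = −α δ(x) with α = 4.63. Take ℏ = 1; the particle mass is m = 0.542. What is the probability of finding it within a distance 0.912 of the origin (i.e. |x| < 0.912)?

The normalised bound state is ψ = √κ e^{−κ|x|} with κ = mα/ℏ² = 2.509.
P(|x| < d) = ∫_{−d}^{d} κ e^{−2κ|x|} dx = 1 − e^{−2κd} = 1 − e^{−4.577} = 0.9897.

P = 0.990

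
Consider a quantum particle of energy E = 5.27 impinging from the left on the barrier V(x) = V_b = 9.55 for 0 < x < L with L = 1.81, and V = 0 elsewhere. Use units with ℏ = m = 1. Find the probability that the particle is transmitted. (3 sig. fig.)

T = 0.0000995

Since E < V_b the interior solution is evanescent with decay constant κ = √(2m(V_b − E))/ℏ = 2.926.
κL = 5.296, sinh(κL) = 99.73.
The exact tunnelling result is T⁻¹ = 1 + V_b² sinh²(κL) / [4E(V_b − E)] = 10050, so T = 0.0000995.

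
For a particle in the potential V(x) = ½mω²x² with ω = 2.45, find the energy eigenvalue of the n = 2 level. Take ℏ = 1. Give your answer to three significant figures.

The oscillator eigenvalues are E_n = ℏω(n + ½), so E_2 = 2.45 × 2.5 = 6.125.

E = 6.13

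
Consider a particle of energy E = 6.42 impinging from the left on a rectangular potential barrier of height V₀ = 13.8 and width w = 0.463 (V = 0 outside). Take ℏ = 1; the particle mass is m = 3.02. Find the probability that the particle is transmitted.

T = 0.00819

Since E < V₀ the interior solution is evanescent with decay constant κ = √(2m(V₀ − E))/ℏ = 6.676.
κw = 3.091, sinh(κw) = 10.98.
Matching ψ, ψ′ at both faces gives T = [1 + V₀² sinh²(κw) / (4E(V₀ − E))]⁻¹ = 1/122.1 = 0.00819.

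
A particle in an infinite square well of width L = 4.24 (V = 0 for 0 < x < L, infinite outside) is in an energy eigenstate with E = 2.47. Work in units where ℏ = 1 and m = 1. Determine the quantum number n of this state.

n = 3

For an infinite well E_n = n²π²ℏ²/(2mL²), so n = (L/πℏ)√(2mE).
n = (4.24/π) × √(2 × 1 × 2.47) = 3.000 → n = 3.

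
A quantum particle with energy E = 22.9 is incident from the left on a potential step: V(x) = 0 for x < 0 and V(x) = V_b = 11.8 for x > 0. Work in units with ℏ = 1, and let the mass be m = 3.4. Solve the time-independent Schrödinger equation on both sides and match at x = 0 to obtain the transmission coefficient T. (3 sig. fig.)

T = 0.968

The wavenumbers are k₁ = √(2mE)/ℏ = 12.48 on the left and k₂ = √(2m(E − V_b))/ℏ = 8.688 on the right.
Matching ψ and ψ′ at x = 0 gives r = (k₁ − k₂)/(k₁ + k₂), so R = r² = 0.03208 and T = 1 − R = 0.9679.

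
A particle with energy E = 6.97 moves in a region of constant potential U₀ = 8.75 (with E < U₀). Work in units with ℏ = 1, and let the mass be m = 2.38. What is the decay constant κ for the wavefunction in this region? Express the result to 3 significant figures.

Since E < U₀ the TISE in this region is ψ'' = κ²ψ with κ = √(2m(U₀ − E))/ℏ.
κ = √(2 × 2.38 × 1.78) = 2.911.

κ = 2.91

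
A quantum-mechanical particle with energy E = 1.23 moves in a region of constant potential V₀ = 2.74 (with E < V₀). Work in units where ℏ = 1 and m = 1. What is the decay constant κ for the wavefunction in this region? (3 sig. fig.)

Since E < V₀ the TISE in this region is ψ'' = κ²ψ with κ = √(2m(V₀ − E))/ℏ.
κ = √(2 × 1 × 1.51) = 1.738.

κ = 1.74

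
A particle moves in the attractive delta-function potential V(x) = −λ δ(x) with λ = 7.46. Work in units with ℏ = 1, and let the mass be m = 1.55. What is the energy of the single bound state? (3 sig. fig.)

The bound state is ψ(x) = √κ e^{−κ|x|}. The derivative jump ψ'(0⁺) − ψ'(0⁻) = −(2mλ/ℏ²)ψ(0) fixes κ = mλ/ℏ² = 11.56.
Then E = −ℏ²κ²/(2m) = −mλ²/(2ℏ²) = -43.13.

E = -43.1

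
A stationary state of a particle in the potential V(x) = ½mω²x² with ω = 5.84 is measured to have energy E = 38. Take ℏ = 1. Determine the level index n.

Invert E_n = (n + ½)ℏω: n = E/ℏω − ½ = 6.007, so n = 6.

n = 6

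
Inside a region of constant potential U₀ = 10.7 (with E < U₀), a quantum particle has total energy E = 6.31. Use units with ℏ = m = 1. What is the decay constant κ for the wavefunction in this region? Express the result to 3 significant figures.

Since E < U₀ the TISE in this region is ψ'' = κ²ψ with κ = √(2m(U₀ − E))/ℏ.
κ = √(2 × 1 × 4.39) = 2.963.

κ = 2.96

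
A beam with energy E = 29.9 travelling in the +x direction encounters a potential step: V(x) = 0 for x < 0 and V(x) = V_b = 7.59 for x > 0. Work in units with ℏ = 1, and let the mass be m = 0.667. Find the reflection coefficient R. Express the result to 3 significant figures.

R = 0.00534

On each side the TISE gives plane waves with k = √(2m(E − V))/ℏ: k₁ = √(2·0.667·29.9) = 6.316, k₂ = √(2·0.667·22.31) = 5.455.
Continuity of ψ and ψ′ at the step yields the reflection amplitude r = (k₁ − k₂)/(k₁ + k₂) = 0.07308; thus R = |r|² = 0.005340, T = 0.9947.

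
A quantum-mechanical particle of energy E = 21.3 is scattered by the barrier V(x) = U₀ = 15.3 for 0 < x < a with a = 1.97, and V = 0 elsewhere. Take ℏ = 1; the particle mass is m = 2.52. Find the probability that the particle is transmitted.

Above the barrier the interior wavenumber is k₂ = √(2m(E − U₀))/ℏ = 5.499, giving phase k₂a = 10.83.
T = [1 + U₀² sin²(k₂a) / (4E(E − U₀))]⁻¹ = 1/1.446 = 0.692.

T = 0.692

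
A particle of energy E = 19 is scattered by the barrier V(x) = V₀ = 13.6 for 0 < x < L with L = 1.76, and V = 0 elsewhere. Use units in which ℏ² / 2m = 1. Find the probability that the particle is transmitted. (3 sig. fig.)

Above the barrier the interior wavenumber is k₂ = √(2m(E − V₀))/ℏ = 2.324, giving phase k₂L = 4.090.
T = [1 + V₀² sin²(k₂L) / (4E(E − V₀))]⁻¹ = 1/1.297 = 0.771.

T = 0.771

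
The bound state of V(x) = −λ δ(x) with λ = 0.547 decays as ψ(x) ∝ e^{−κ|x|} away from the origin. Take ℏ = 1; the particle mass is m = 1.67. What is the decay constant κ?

κ = 0.913

Integrating the TISE across x = 0 gives the cusp condition ψ'(0⁺) − ψ'(0⁻) = −(2mλ/ℏ²)ψ(0).
With ψ ∝ e^{−κ|x|} this yields −2κ = −2mλ/ℏ², so κ = mλ/ℏ² = 0.9135.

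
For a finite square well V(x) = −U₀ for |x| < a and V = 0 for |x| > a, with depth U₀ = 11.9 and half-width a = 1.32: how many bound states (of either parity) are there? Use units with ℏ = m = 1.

N = 5

The dimensionless depth is z₀ = a√(2mU₀)/ℏ = 1.32 × √(23.80) = 6.440.
A new bound state (alternating even/odd) appears each time z₀ passes a multiple of π/2, so N = ⌊2z₀/π⌋ + 1 = ⌊4.100⌋ + 1 = 5.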